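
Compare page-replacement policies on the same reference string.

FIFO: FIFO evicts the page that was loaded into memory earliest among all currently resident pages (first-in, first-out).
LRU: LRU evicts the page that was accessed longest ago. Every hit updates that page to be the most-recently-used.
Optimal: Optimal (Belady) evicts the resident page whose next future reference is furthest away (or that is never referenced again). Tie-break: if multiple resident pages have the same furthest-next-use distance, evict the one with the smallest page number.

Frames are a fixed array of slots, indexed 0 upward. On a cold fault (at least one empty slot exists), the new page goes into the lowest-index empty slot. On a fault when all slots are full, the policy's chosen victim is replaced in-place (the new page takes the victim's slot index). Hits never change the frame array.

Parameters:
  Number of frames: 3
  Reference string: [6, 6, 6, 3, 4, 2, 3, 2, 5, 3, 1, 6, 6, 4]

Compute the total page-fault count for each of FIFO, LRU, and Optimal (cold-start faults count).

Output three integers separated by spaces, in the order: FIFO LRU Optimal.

--- FIFO ---
  step 0: ref 6 -> FAULT, frames=[6,-,-] (faults so far: 1)
  step 1: ref 6 -> HIT, frames=[6,-,-] (faults so far: 1)
  step 2: ref 6 -> HIT, frames=[6,-,-] (faults so far: 1)
  step 3: ref 3 -> FAULT, frames=[6,3,-] (faults so far: 2)
  step 4: ref 4 -> FAULT, frames=[6,3,4] (faults so far: 3)
  step 5: ref 2 -> FAULT, evict 6, frames=[2,3,4] (faults so far: 4)
  step 6: ref 3 -> HIT, frames=[2,3,4] (faults so far: 4)
  step 7: ref 2 -> HIT, frames=[2,3,4] (faults so far: 4)
  step 8: ref 5 -> FAULT, evict 3, frames=[2,5,4] (faults so far: 5)
  step 9: ref 3 -> FAULT, evict 4, frames=[2,5,3] (faults so far: 6)
  step 10: ref 1 -> FAULT, evict 2, frames=[1,5,3] (faults so far: 7)
  step 11: ref 6 -> FAULT, evict 5, frames=[1,6,3] (faults so far: 8)
  step 12: ref 6 -> HIT, frames=[1,6,3] (faults so far: 8)
  step 13: ref 4 -> FAULT, evict 3, frames=[1,6,4] (faults so far: 9)
  FIFO total faults: 9
--- LRU ---
  step 0: ref 6 -> FAULT, frames=[6,-,-] (faults so far: 1)
  step 1: ref 6 -> HIT, frames=[6,-,-] (faults so far: 1)
  step 2: ref 6 -> HIT, frames=[6,-,-] (faults so far: 1)
  step 3: ref 3 -> FAULT, frames=[6,3,-] (faults so far: 2)
  step 4: ref 4 -> FAULT, frames=[6,3,4] (faults so far: 3)
  step 5: ref 2 -> FAULT, evict 6, frames=[2,3,4] (faults so far: 4)
  step 6: ref 3 -> HIT, frames=[2,3,4] (faults so far: 4)
  step 7: ref 2 -> HIT, frames=[2,3,4] (faults so far: 4)
  step 8: ref 5 -> FAULT, evict 4, frames=[2,3,5] (faults so far: 5)
  step 9: ref 3 -> HIT, frames=[2,3,5] (faults so far: 5)
  step 10: ref 1 -> FAULT, evict 2, frames=[1,3,5] (faults so far: 6)
  step 11: ref 6 -> FAULT, evict 5, frames=[1,3,6] (faults so far: 7)
  step 12: ref 6 -> HIT, frames=[1,3,6] (faults so far: 7)
  step 13: ref 4 -> FAULT, evict 3, frames=[1,4,6] (faults so far: 8)
  LRU total faults: 8
--- Optimal ---
  step 0: ref 6 -> FAULT, frames=[6,-,-] (faults so far: 1)
  step 1: ref 6 -> HIT, frames=[6,-,-] (faults so far: 1)
  step 2: ref 6 -> HIT, frames=[6,-,-] (faults so far: 1)
  step 3: ref 3 -> FAULT, frames=[6,3,-] (faults so far: 2)
  step 4: ref 4 -> FAULT, frames=[6,3,4] (faults so far: 3)
  step 5: ref 2 -> FAULT, evict 4, frames=[6,3,2] (faults so far: 4)
  step 6: ref 3 -> HIT, frames=[6,3,2] (faults so far: 4)
  step 7: ref 2 -> HIT, frames=[6,3,2] (faults so far: 4)
  step 8: ref 5 -> FAULT, evict 2, frames=[6,3,5] (faults so far: 5)
  step 9: ref 3 -> HIT, frames=[6,3,5] (faults so far: 5)
  step 10: ref 1 -> FAULT, evict 3, frames=[6,1,5] (faults so far: 6)
  step 11: ref 6 -> HIT, frames=[6,1,5] (faults so far: 6)
  step 12: ref 6 -> HIT, frames=[6,1,5] (faults so far: 6)
  step 13: ref 4 -> FAULT, evict 1, frames=[6,4,5] (faults so far: 7)
  Optimal total faults: 7

Answer: 9 8 7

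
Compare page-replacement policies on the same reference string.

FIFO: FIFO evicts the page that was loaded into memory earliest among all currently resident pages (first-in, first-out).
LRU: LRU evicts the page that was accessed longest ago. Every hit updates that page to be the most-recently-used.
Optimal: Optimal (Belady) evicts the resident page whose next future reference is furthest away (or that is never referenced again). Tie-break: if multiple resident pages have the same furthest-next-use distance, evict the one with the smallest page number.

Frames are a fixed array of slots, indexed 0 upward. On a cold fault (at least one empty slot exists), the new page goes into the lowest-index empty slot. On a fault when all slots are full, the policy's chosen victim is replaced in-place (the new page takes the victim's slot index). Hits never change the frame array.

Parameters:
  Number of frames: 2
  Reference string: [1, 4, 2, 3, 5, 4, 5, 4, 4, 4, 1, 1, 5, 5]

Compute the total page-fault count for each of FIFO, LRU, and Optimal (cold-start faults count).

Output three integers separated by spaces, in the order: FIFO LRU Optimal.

--- FIFO ---
  step 0: ref 1 -> FAULT, frames=[1,-] (faults so far: 1)
  step 1: ref 4 -> FAULT, frames=[1,4] (faults so far: 2)
  step 2: ref 2 -> FAULT, evict 1, frames=[2,4] (faults so far: 3)
  step 3: ref 3 -> FAULT, evict 4, frames=[2,3] (faults so far: 4)
  step 4: ref 5 -> FAULT, evict 2, frames=[5,3] (faults so far: 5)
  step 5: ref 4 -> FAULT, evict 3, frames=[5,4] (faults so far: 6)
  step 6: ref 5 -> HIT, frames=[5,4] (faults so far: 6)
  step 7: ref 4 -> HIT, frames=[5,4] (faults so far: 6)
  step 8: ref 4 -> HIT, frames=[5,4] (faults so far: 6)
  step 9: ref 4 -> HIT, frames=[5,4] (faults so far: 6)
  step 10: ref 1 -> FAULT, evict 5, frames=[1,4] (faults so far: 7)
  step 11: ref 1 -> HIT, frames=[1,4] (faults so far: 7)
  step 12: ref 5 -> FAULT, evict 4, frames=[1,5] (faults so far: 8)
  step 13: ref 5 -> HIT, frames=[1,5] (faults so far: 8)
  FIFO total faults: 8
--- LRU ---
  step 0: ref 1 -> FAULT, frames=[1,-] (faults so far: 1)
  step 1: ref 4 -> FAULT, frames=[1,4] (faults so far: 2)
  step 2: ref 2 -> FAULT, evict 1, frames=[2,4] (faults so far: 3)
  step 3: ref 3 -> FAULT, evict 4, frames=[2,3] (faults so far: 4)
  step 4: ref 5 -> FAULT, evict 2, frames=[5,3] (faults so far: 5)
  step 5: ref 4 -> FAULT, evict 3, frames=[5,4] (faults so far: 6)
  step 6: ref 5 -> HIT, frames=[5,4] (faults so far: 6)
  step 7: ref 4 -> HIT, frames=[5,4] (faults so far: 6)
  step 8: ref 4 -> HIT, frames=[5,4] (faults so far: 6)
  step 9: ref 4 -> HIT, frames=[5,4] (faults so far: 6)
  step 10: ref 1 -> FAULT, evict 5, frames=[1,4] (faults so far: 7)
  step 11: ref 1 -> HIT, frames=[1,4] (faults so far: 7)
  step 12: ref 5 -> FAULT, evict 4, frames=[1,5] (faults so far: 8)
  step 13: ref 5 -> HIT, frames=[1,5] (faults so far: 8)
  LRU total faults: 8
--- Optimal ---
  step 0: ref 1 -> FAULT, frames=[1,-] (faults so far: 1)
  step 1: ref 4 -> FAULT, frames=[1,4] (faults so far: 2)
  step 2: ref 2 -> FAULT, evict 1, frames=[2,4] (faults so far: 3)
  step 3: ref 3 -> FAULT, evict 2, frames=[3,4] (faults so far: 4)
  step 4: ref 5 -> FAULT, evict 3, frames=[5,4] (faults so far: 5)
  step 5: ref 4 -> HIT, frames=[5,4] (faults so far: 5)
  step 6: ref 5 -> HIT, frames=[5,4] (faults so far: 5)
  step 7: ref 4 -> HIT, frames=[5,4] (faults so far: 5)
  step 8: ref 4 -> HIT, frames=[5,4] (faults so far: 5)
  step 9: ref 4 -> HIT, frames=[5,4] (faults so far: 5)
  step 10: ref 1 -> FAULT, evict 4, frames=[5,1] (faults so far: 6)
  step 11: ref 1 -> HIT, frames=[5,1] (faults so far: 6)
  step 12: ref 5 -> HIT, frames=[5,1] (faults so far: 6)
  step 13: ref 5 -> HIT, frames=[5,1] (faults so far: 6)
  Optimal total faults: 6

Answer: 8 8 6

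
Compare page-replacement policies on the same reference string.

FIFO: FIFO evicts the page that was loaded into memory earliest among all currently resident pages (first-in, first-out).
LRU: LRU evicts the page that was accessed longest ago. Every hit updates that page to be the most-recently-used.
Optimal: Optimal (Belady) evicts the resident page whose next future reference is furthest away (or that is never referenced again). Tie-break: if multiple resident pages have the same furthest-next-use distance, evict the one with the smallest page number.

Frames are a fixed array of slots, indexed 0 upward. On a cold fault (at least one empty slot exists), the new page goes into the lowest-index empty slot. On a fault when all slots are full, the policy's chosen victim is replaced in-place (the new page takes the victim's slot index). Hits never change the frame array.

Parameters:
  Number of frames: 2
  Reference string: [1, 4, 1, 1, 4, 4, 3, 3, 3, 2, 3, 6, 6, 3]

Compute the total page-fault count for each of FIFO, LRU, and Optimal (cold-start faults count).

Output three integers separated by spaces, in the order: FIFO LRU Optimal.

Answer: 6 5 5

Derivation:
--- FIFO ---
  step 0: ref 1 -> FAULT, frames=[1,-] (faults so far: 1)
  step 1: ref 4 -> FAULT, frames=[1,4] (faults so far: 2)
  step 2: ref 1 -> HIT, frames=[1,4] (faults so far: 2)
  step 3: ref 1 -> HIT, frames=[1,4] (faults so far: 2)
  step 4: ref 4 -> HIT, frames=[1,4] (faults so far: 2)
  step 5: ref 4 -> HIT, frames=[1,4] (faults so far: 2)
  step 6: ref 3 -> FAULT, evict 1, frames=[3,4] (faults so far: 3)
  step 7: ref 3 -> HIT, frames=[3,4] (faults so far: 3)
  step 8: ref 3 -> HIT, frames=[3,4] (faults so far: 3)
  step 9: ref 2 -> FAULT, evict 4, frames=[3,2] (faults so far: 4)
  step 10: ref 3 -> HIT, frames=[3,2] (faults so far: 4)
  step 11: ref 6 -> FAULT, evict 3, frames=[6,2] (faults so far: 5)
  step 12: ref 6 -> HIT, frames=[6,2] (faults so far: 5)
  step 13: ref 3 -> FAULT, evict 2, frames=[6,3] (faults so far: 6)
  FIFO total faults: 6
--- LRU ---
  step 0: ref 1 -> FAULT, frames=[1,-] (faults so far: 1)
  step 1: ref 4 -> FAULT, frames=[1,4] (faults so far: 2)
  step 2: ref 1 -> HIT, frames=[1,4] (faults so far: 2)
  step 3: ref 1 -> HIT, frames=[1,4] (faults so far: 2)
  step 4: ref 4 -> HIT, frames=[1,4] (faults so far: 2)
  step 5: ref 4 -> HIT, frames=[1,4] (faults so far: 2)
  step 6: ref 3 -> FAULT, evict 1, frames=[3,4] (faults so far: 3)
  step 7: ref 3 -> HIT, frames=[3,4] (faults so far: 3)
  step 8: ref 3 -> HIT, frames=[3,4] (faults so far: 3)
  step 9: ref 2 -> FAULT, evict 4, frames=[3,2] (faults so far: 4)
  step 10: ref 3 -> HIT, frames=[3,2] (faults so far: 4)
  step 11: ref 6 -> FAULT, evict 2, frames=[3,6] (faults so far: 5)
  step 12: ref 6 -> HIT, frames=[3,6] (faults so far: 5)
  step 13: ref 3 -> HIT, frames=[3,6] (faults so far: 5)
  LRU total faults: 5
--- Optimal ---
  step 0: ref 1 -> FAULT, frames=[1,-] (faults so far: 1)
  step 1: ref 4 -> FAULT, frames=[1,4] (faults so far: 2)
  step 2: ref 1 -> HIT, frames=[1,4] (faults so far: 2)
  step 3: ref 1 -> HIT, frames=[1,4] (faults so far: 2)
  step 4: ref 4 -> HIT, frames=[1,4] (faults so far: 2)
  step 5: ref 4 -> HIT, frames=[1,4] (faults so far: 2)
  step 6: ref 3 -> FAULT, evict 1, frames=[3,4] (faults so far: 3)
  step 7: ref 3 -> HIT, frames=[3,4] (faults so far: 3)
  step 8: ref 3 -> HIT, frames=[3,4] (faults so far: 3)
  step 9: ref 2 -> FAULT, evict 4, frames=[3,2] (faults so far: 4)
  step 10: ref 3 -> HIT, frames=[3,2] (faults so far: 4)
  step 11: ref 6 -> FAULT, evict 2, frames=[3,6] (faults so far: 5)
  step 12: ref 6 -> HIT, frames=[3,6] (faults so far: 5)
  step 13: ref 3 -> HIT, frames=[3,6] (faults so far: 5)
  Optimal total faults: 5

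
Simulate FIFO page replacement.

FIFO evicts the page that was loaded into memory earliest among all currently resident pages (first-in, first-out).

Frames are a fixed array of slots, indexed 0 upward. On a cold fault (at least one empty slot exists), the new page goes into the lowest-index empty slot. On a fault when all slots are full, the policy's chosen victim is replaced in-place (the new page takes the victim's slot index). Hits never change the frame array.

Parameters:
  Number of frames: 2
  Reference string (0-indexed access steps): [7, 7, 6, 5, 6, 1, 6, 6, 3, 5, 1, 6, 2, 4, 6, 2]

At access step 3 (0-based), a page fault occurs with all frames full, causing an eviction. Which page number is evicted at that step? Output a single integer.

Step 0: ref 7 -> FAULT, frames=[7,-]
Step 1: ref 7 -> HIT, frames=[7,-]
Step 2: ref 6 -> FAULT, frames=[7,6]
Step 3: ref 5 -> FAULT, evict 7, frames=[5,6]
At step 3: evicted page 7

Answer: 7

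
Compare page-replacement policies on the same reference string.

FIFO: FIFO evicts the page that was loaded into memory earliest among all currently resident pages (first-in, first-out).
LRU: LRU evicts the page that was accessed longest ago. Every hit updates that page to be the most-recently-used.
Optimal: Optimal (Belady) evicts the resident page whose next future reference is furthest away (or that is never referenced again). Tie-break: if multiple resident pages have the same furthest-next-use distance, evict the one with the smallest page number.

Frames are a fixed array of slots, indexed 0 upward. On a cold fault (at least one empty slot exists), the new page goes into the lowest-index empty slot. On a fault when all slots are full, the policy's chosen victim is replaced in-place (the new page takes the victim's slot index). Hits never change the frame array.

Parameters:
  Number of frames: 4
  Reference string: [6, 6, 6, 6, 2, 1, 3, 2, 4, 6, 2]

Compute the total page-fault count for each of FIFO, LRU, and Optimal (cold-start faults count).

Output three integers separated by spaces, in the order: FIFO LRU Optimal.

Answer: 7 6 5

Derivation:
--- FIFO ---
  step 0: ref 6 -> FAULT, frames=[6,-,-,-] (faults so far: 1)
  step 1: ref 6 -> HIT, frames=[6,-,-,-] (faults so far: 1)
  step 2: ref 6 -> HIT, frames=[6,-,-,-] (faults so far: 1)
  step 3: ref 6 -> HIT, frames=[6,-,-,-] (faults so far: 1)
  step 4: ref 2 -> FAULT, frames=[6,2,-,-] (faults so far: 2)
  step 5: ref 1 -> FAULT, frames=[6,2,1,-] (faults so far: 3)
  step 6: ref 3 -> FAULT, frames=[6,2,1,3] (faults so far: 4)
  step 7: ref 2 -> HIT, frames=[6,2,1,3] (faults so far: 4)
  step 8: ref 4 -> FAULT, evict 6, frames=[4,2,1,3] (faults so far: 5)
  step 9: ref 6 -> FAULT, evict 2, frames=[4,6,1,3] (faults so far: 6)
  step 10: ref 2 -> FAULT, evict 1, frames=[4,6,2,3] (faults so far: 7)
  FIFO total faults: 7
--- LRU ---
  step 0: ref 6 -> FAULT, frames=[6,-,-,-] (faults so far: 1)
  step 1: ref 6 -> HIT, frames=[6,-,-,-] (faults so far: 1)
  step 2: ref 6 -> HIT, frames=[6,-,-,-] (faults so far: 1)
  step 3: ref 6 -> HIT, frames=[6,-,-,-] (faults so far: 1)
  step 4: ref 2 -> FAULT, frames=[6,2,-,-] (faults so far: 2)
  step 5: ref 1 -> FAULT, frames=[6,2,1,-] (faults so far: 3)
  step 6: ref 3 -> FAULT, frames=[6,2,1,3] (faults so far: 4)
  step 7: ref 2 -> HIT, frames=[6,2,1,3] (faults so far: 4)
  step 8: ref 4 -> FAULT, evict 6, frames=[4,2,1,3] (faults so far: 5)
  step 9: ref 6 -> FAULT, evict 1, frames=[4,2,6,3] (faults so far: 6)
  step 10: ref 2 -> HIT, frames=[4,2,6,3] (faults so far: 6)
  LRU total faults: 6
--- Optimal ---
  step 0: ref 6 -> FAULT, frames=[6,-,-,-] (faults so far: 1)
  step 1: ref 6 -> HIT, frames=[6,-,-,-] (faults so far: 1)
  step 2: ref 6 -> HIT, frames=[6,-,-,-] (faults so far: 1)
  step 3: ref 6 -> HIT, frames=[6,-,-,-] (faults so far: 1)
  step 4: ref 2 -> FAULT, frames=[6,2,-,-] (faults so far: 2)
  step 5: ref 1 -> FAULT, frames=[6,2,1,-] (faults so far: 3)
  step 6: ref 3 -> FAULT, frames=[6,2,1,3] (faults so far: 4)
  step 7: ref 2 -> HIT, frames=[6,2,1,3] (faults so far: 4)
  step 8: ref 4 -> FAULT, evict 1, frames=[6,2,4,3] (faults so far: 5)
  step 9: ref 6 -> HIT, frames=[6,2,4,3] (faults so far: 5)
  step 10: ref 2 -> HIT, frames=[6,2,4,3] (faults so far: 5)
  Optimal total faults: 5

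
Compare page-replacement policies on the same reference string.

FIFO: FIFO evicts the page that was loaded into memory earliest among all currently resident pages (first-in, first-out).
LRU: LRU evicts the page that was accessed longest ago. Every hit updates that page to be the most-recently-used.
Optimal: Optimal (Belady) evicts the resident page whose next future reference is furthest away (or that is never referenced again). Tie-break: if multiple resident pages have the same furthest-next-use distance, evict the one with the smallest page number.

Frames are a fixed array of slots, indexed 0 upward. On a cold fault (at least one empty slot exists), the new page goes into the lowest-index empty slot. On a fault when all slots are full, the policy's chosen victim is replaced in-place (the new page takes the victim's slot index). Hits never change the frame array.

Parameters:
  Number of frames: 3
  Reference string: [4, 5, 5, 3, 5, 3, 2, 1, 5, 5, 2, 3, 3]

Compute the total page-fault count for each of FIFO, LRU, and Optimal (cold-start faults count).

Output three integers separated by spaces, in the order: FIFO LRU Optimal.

Answer: 7 7 6

Derivation:
--- FIFO ---
  step 0: ref 4 -> FAULT, frames=[4,-,-] (faults so far: 1)
  step 1: ref 5 -> FAULT, frames=[4,5,-] (faults so far: 2)
  step 2: ref 5 -> HIT, frames=[4,5,-] (faults so far: 2)
  step 3: ref 3 -> FAULT, frames=[4,5,3] (faults so far: 3)
  step 4: ref 5 -> HIT, frames=[4,5,3] (faults so far: 3)
  step 5: ref 3 -> HIT, frames=[4,5,3] (faults so far: 3)
  step 6: ref 2 -> FAULT, evict 4, frames=[2,5,3] (faults so far: 4)
  step 7: ref 1 -> FAULT, evict 5, frames=[2,1,3] (faults so far: 5)
  step 8: ref 5 -> FAULT, evict 3, frames=[2,1,5] (faults so far: 6)
  step 9: ref 5 -> HIT, frames=[2,1,5] (faults so far: 6)
  step 10: ref 2 -> HIT, frames=[2,1,5] (faults so far: 6)
  step 11: ref 3 -> FAULT, evict 2, frames=[3,1,5] (faults so far: 7)
  step 12: ref 3 -> HIT, frames=[3,1,5] (faults so far: 7)
  FIFO total faults: 7
--- LRU ---
  step 0: ref 4 -> FAULT, frames=[4,-,-] (faults so far: 1)
  step 1: ref 5 -> FAULT, frames=[4,5,-] (faults so far: 2)
  step 2: ref 5 -> HIT, frames=[4,5,-] (faults so far: 2)
  step 3: ref 3 -> FAULT, frames=[4,5,3] (faults so far: 3)
  step 4: ref 5 -> HIT, frames=[4,5,3] (faults so far: 3)
  step 5: ref 3 -> HIT, frames=[4,5,3] (faults so far: 3)
  step 6: ref 2 -> FAULT, evict 4, frames=[2,5,3] (faults so far: 4)
  step 7: ref 1 -> FAULT, evict 5, frames=[2,1,3] (faults so far: 5)
  step 8: ref 5 -> FAULT, evict 3, frames=[2,1,5] (faults so far: 6)
  step 9: ref 5 -> HIT, frames=[2,1,5] (faults so far: 6)
  step 10: ref 2 -> HIT, frames=[2,1,5] (faults so far: 6)
  step 11: ref 3 -> FAULT, evict 1, frames=[2,3,5] (faults so far: 7)
  step 12: ref 3 -> HIT, frames=[2,3,5] (faults so far: 7)
  LRU total faults: 7
--- Optimal ---
  step 0: ref 4 -> FAULT, frames=[4,-,-] (faults so far: 1)
  step 1: ref 5 -> FAULT, frames=[4,5,-] (faults so far: 2)
  step 2: ref 5 -> HIT, frames=[4,5,-] (faults so far: 2)
  step 3: ref 3 -> FAULT, frames=[4,5,3] (faults so far: 3)
  step 4: ref 5 -> HIT, frames=[4,5,3] (faults so far: 3)
  step 5: ref 3 -> HIT, frames=[4,5,3] (faults so far: 3)
  step 6: ref 2 -> FAULT, evict 4, frames=[2,5,3] (faults so far: 4)
  step 7: ref 1 -> FAULT, evict 3, frames=[2,5,1] (faults so far: 5)
  step 8: ref 5 -> HIT, frames=[2,5,1] (faults so far: 5)
  step 9: ref 5 -> HIT, frames=[2,5,1] (faults so far: 5)
  step 10: ref 2 -> HIT, frames=[2,5,1] (faults so far: 5)
  step 11: ref 3 -> FAULT, evict 1, frames=[2,5,3] (faults so far: 6)
  step 12: ref 3 -> HIT, frames=[2,5,3] (faults so far: 6)
  Optimal total faults: 6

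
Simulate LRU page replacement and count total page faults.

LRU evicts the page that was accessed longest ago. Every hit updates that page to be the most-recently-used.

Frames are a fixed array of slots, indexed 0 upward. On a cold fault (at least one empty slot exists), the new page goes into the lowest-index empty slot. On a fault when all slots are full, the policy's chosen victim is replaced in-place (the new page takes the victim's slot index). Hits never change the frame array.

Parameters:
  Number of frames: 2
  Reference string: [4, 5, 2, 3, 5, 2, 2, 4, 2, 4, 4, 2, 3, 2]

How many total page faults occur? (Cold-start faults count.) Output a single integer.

Answer: 8

Derivation:
Step 0: ref 4 → FAULT, frames=[4,-]
Step 1: ref 5 → FAULT, frames=[4,5]
Step 2: ref 2 → FAULT (evict 4), frames=[2,5]
Step 3: ref 3 → FAULT (evict 5), frames=[2,3]
Step 4: ref 5 → FAULT (evict 2), frames=[5,3]
Step 5: ref 2 → FAULT (evict 3), frames=[5,2]
Step 6: ref 2 → HIT, frames=[5,2]
Step 7: ref 4 → FAULT (evict 5), frames=[4,2]
Step 8: ref 2 → HIT, frames=[4,2]
Step 9: ref 4 → HIT, frames=[4,2]
Step 10: ref 4 → HIT, frames=[4,2]
Step 11: ref 2 → HIT, frames=[4,2]
Step 12: ref 3 → FAULT (evict 4), frames=[3,2]
Step 13: ref 2 → HIT, frames=[3,2]
Total faults: 8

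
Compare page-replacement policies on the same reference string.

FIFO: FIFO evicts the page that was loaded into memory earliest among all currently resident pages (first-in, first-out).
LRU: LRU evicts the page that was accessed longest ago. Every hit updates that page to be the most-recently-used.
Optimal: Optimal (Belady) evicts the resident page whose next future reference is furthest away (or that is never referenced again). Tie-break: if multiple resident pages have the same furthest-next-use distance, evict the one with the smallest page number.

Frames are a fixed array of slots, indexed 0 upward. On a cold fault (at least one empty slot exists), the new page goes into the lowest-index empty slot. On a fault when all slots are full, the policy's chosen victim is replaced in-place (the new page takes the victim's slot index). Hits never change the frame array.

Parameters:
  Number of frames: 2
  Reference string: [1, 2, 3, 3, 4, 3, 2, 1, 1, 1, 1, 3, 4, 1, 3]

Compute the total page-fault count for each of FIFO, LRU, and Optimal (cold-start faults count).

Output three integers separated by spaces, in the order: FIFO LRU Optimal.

Answer: 10 10 8

Derivation:
--- FIFO ---
  step 0: ref 1 -> FAULT, frames=[1,-] (faults so far: 1)
  step 1: ref 2 -> FAULT, frames=[1,2] (faults so far: 2)
  step 2: ref 3 -> FAULT, evict 1, frames=[3,2] (faults so far: 3)
  step 3: ref 3 -> HIT, frames=[3,2] (faults so far: 3)
  step 4: ref 4 -> FAULT, evict 2, frames=[3,4] (faults so far: 4)
  step 5: ref 3 -> HIT, frames=[3,4] (faults so far: 4)
  step 6: ref 2 -> FAULT, evict 3, frames=[2,4] (faults so far: 5)
  step 7: ref 1 -> FAULT, evict 4, frames=[2,1] (faults so far: 6)
  step 8: ref 1 -> HIT, frames=[2,1] (faults so far: 6)
  step 9: ref 1 -> HIT, frames=[2,1] (faults so far: 6)
  step 10: ref 1 -> HIT, frames=[2,1] (faults so far: 6)
  step 11: ref 3 -> FAULT, evict 2, frames=[3,1] (faults so far: 7)
  step 12: ref 4 -> FAULT, evict 1, frames=[3,4] (faults so far: 8)
  step 13: ref 1 -> FAULT, evict 3, frames=[1,4] (faults so far: 9)
  step 14: ref 3 -> FAULT, evict 4, frames=[1,3] (faults so far: 10)
  FIFO total faults: 10
--- LRU ---
  step 0: ref 1 -> FAULT, frames=[1,-] (faults so far: 1)
  step 1: ref 2 -> FAULT, frames=[1,2] (faults so far: 2)
  step 2: ref 3 -> FAULT, evict 1, frames=[3,2] (faults so far: 3)
  step 3: ref 3 -> HIT, frames=[3,2] (faults so far: 3)
  step 4: ref 4 -> FAULT, evict 2, frames=[3,4] (faults so far: 4)
  step 5: ref 3 -> HIT, frames=[3,4] (faults so far: 4)
  step 6: ref 2 -> FAULT, evict 4, frames=[3,2] (faults so far: 5)
  step 7: ref 1 -> FAULT, evict 3, frames=[1,2] (faults so far: 6)
  step 8: ref 1 -> HIT, frames=[1,2] (faults so far: 6)
  step 9: ref 1 -> HIT, frames=[1,2] (faults so far: 6)
  step 10: ref 1 -> HIT, frames=[1,2] (faults so far: 6)
  step 11: ref 3 -> FAULT, evict 2, frames=[1,3] (faults so far: 7)
  step 12: ref 4 -> FAULT, evict 1, frames=[4,3] (faults so far: 8)
  step 13: ref 1 -> FAULT, evict 3, frames=[4,1] (faults so far: 9)
  step 14: ref 3 -> FAULT, evict 4, frames=[3,1] (faults so far: 10)
  LRU total faults: 10
--- Optimal ---
  step 0: ref 1 -> FAULT, frames=[1,-] (faults so far: 1)
  step 1: ref 2 -> FAULT, frames=[1,2] (faults so far: 2)
  step 2: ref 3 -> FAULT, evict 1, frames=[3,2] (faults so far: 3)
  step 3: ref 3 -> HIT, frames=[3,2] (faults so far: 3)
  step 4: ref 4 -> FAULT, evict 2, frames=[3,4] (faults so far: 4)
  step 5: ref 3 -> HIT, frames=[3,4] (faults so far: 4)
  step 6: ref 2 -> FAULT, evict 4, frames=[3,2] (faults so far: 5)
  step 7: ref 1 -> FAULT, evict 2, frames=[3,1] (faults so far: 6)
  step 8: ref 1 -> HIT, frames=[3,1] (faults so far: 6)
  step 9: ref 1 -> HIT, frames=[3,1] (faults so far: 6)
  step 10: ref 1 -> HIT, frames=[3,1] (faults so far: 6)
  step 11: ref 3 -> HIT, frames=[3,1] (faults so far: 6)
  step 12: ref 4 -> FAULT, evict 3, frames=[4,1] (faults so far: 7)
  step 13: ref 1 -> HIT, frames=[4,1] (faults so far: 7)
  step 14: ref 3 -> FAULT, evict 1, frames=[4,3] (faults so far: 8)
  Optimal total faults: 8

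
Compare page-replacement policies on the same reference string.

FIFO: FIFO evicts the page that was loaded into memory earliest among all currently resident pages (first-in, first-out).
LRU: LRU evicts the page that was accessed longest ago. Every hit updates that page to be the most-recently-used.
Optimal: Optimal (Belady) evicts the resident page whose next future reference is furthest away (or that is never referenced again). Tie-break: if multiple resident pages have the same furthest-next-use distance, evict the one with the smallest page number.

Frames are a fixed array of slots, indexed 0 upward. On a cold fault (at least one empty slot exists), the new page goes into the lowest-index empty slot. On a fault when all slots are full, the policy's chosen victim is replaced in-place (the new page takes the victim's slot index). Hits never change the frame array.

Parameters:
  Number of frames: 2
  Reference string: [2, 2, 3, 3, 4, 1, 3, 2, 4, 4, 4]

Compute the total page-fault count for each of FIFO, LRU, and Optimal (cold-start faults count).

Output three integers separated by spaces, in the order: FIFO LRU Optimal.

Answer: 7 7 6

Derivation:
--- FIFO ---
  step 0: ref 2 -> FAULT, frames=[2,-] (faults so far: 1)
  step 1: ref 2 -> HIT, frames=[2,-] (faults so far: 1)
  step 2: ref 3 -> FAULT, frames=[2,3] (faults so far: 2)
  step 3: ref 3 -> HIT, frames=[2,3] (faults so far: 2)
  step 4: ref 4 -> FAULT, evict 2, frames=[4,3] (faults so far: 3)
  step 5: ref 1 -> FAULT, evict 3, frames=[4,1] (faults so far: 4)
  step 6: ref 3 -> FAULT, evict 4, frames=[3,1] (faults so far: 5)
  step 7: ref 2 -> FAULT, evict 1, frames=[3,2] (faults so far: 6)
  step 8: ref 4 -> FAULT, evict 3, frames=[4,2] (faults so far: 7)
  step 9: ref 4 -> HIT, frames=[4,2] (faults so far: 7)
  step 10: ref 4 -> HIT, frames=[4,2] (faults so far: 7)
  FIFO total faults: 7
--- LRU ---
  step 0: ref 2 -> FAULT, frames=[2,-] (faults so far: 1)
  step 1: ref 2 -> HIT, frames=[2,-] (faults so far: 1)
  step 2: ref 3 -> FAULT, frames=[2,3] (faults so far: 2)
  step 3: ref 3 -> HIT, frames=[2,3] (faults so far: 2)
  step 4: ref 4 -> FAULT, evict 2, frames=[4,3] (faults so far: 3)
  step 5: ref 1 -> FAULT, evict 3, frames=[4,1] (faults so far: 4)
  step 6: ref 3 -> FAULT, evict 4, frames=[3,1] (faults so far: 5)
  step 7: ref 2 -> FAULT, evict 1, frames=[3,2] (faults so far: 6)
  step 8: ref 4 -> FAULT, evict 3, frames=[4,2] (faults so far: 7)
  step 9: ref 4 -> HIT, frames=[4,2] (faults so far: 7)
  step 10: ref 4 -> HIT, frames=[4,2] (faults so far: 7)
  LRU total faults: 7
--- Optimal ---
  step 0: ref 2 -> FAULT, frames=[2,-] (faults so far: 1)
  step 1: ref 2 -> HIT, frames=[2,-] (faults so far: 1)
  step 2: ref 3 -> FAULT, frames=[2,3] (faults so far: 2)
  step 3: ref 3 -> HIT, frames=[2,3] (faults so far: 2)
  step 4: ref 4 -> FAULT, evict 2, frames=[4,3] (faults so far: 3)
  step 5: ref 1 -> FAULT, evict 4, frames=[1,3] (faults so far: 4)
  step 6: ref 3 -> HIT, frames=[1,3] (faults so far: 4)
  step 7: ref 2 -> FAULT, evict 1, frames=[2,3] (faults so far: 5)
  step 8: ref 4 -> FAULT, evict 2, frames=[4,3] (faults so far: 6)
  step 9: ref 4 -> HIT, frames=[4,3] (faults so far: 6)
  step 10: ref 4 -> HIT, frames=[4,3] (faults so far: 6)
  Optimal total faults: 6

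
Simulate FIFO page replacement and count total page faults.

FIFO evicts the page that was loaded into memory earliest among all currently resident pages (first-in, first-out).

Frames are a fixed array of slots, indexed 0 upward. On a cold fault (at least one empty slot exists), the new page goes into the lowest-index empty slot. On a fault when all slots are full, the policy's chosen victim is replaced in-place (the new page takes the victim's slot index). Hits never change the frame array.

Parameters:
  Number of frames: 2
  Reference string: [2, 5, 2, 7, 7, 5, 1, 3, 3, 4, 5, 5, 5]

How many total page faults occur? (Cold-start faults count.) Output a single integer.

Step 0: ref 2 → FAULT, frames=[2,-]
Step 1: ref 5 → FAULT, frames=[2,5]
Step 2: ref 2 → HIT, frames=[2,5]
Step 3: ref 7 → FAULT (evict 2), frames=[7,5]
Step 4: ref 7 → HIT, frames=[7,5]
Step 5: ref 5 → HIT, frames=[7,5]
Step 6: ref 1 → FAULT (evict 5), frames=[7,1]
Step 7: ref 3 → FAULT (evict 7), frames=[3,1]
Step 8: ref 3 → HIT, frames=[3,1]
Step 9: ref 4 → FAULT (evict 1), frames=[3,4]
Step 10: ref 5 → FAULT (evict 3), frames=[5,4]
Step 11: ref 5 → HIT, frames=[5,4]
Step 12: ref 5 → HIT, frames=[5,4]
Total faults: 7

Answer: 7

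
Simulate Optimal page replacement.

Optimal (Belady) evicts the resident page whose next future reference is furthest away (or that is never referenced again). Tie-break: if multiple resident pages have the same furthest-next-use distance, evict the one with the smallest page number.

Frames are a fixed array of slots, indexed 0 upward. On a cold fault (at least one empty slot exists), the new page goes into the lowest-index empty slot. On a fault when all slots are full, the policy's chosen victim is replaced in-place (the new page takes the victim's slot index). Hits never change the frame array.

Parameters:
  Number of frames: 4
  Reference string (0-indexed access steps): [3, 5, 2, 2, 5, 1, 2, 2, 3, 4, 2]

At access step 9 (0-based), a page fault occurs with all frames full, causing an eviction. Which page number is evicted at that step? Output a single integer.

Step 0: ref 3 -> FAULT, frames=[3,-,-,-]
Step 1: ref 5 -> FAULT, frames=[3,5,-,-]
Step 2: ref 2 -> FAULT, frames=[3,5,2,-]
Step 3: ref 2 -> HIT, frames=[3,5,2,-]
Step 4: ref 5 -> HIT, frames=[3,5,2,-]
Step 5: ref 1 -> FAULT, frames=[3,5,2,1]
Step 6: ref 2 -> HIT, frames=[3,5,2,1]
Step 7: ref 2 -> HIT, frames=[3,5,2,1]
Step 8: ref 3 -> HIT, frames=[3,5,2,1]
Step 9: ref 4 -> FAULT, evict 1, frames=[3,5,2,4]
At step 9: evicted page 1

Answer: 1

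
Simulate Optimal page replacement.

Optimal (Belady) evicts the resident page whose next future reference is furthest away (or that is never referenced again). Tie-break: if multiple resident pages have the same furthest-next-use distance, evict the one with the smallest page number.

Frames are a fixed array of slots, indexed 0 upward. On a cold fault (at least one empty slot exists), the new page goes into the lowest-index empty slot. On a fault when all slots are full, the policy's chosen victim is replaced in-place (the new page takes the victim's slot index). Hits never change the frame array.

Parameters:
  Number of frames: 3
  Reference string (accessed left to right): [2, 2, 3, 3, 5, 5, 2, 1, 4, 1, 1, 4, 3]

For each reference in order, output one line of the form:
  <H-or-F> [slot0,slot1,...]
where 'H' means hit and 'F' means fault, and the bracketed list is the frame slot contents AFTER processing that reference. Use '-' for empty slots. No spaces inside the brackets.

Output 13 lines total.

F [2,-,-]
H [2,-,-]
F [2,3,-]
H [2,3,-]
F [2,3,5]
H [2,3,5]
H [2,3,5]
F [1,3,5]
F [1,3,4]
H [1,3,4]
H [1,3,4]
H [1,3,4]
H [1,3,4]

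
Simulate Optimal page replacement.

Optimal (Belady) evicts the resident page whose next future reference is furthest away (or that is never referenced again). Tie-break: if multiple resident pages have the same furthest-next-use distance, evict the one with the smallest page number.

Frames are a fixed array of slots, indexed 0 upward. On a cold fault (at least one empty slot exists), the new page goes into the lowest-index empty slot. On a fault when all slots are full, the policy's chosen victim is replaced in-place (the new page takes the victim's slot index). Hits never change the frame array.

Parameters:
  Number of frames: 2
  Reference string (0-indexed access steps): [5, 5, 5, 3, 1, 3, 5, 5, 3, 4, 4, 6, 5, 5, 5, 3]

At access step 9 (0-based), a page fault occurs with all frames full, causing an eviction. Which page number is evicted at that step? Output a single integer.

Answer: 3

Derivation:
Step 0: ref 5 -> FAULT, frames=[5,-]
Step 1: ref 5 -> HIT, frames=[5,-]
Step 2: ref 5 -> HIT, frames=[5,-]
Step 3: ref 3 -> FAULT, frames=[5,3]
Step 4: ref 1 -> FAULT, evict 5, frames=[1,3]
Step 5: ref 3 -> HIT, frames=[1,3]
Step 6: ref 5 -> FAULT, evict 1, frames=[5,3]
Step 7: ref 5 -> HIT, frames=[5,3]
Step 8: ref 3 -> HIT, frames=[5,3]
Step 9: ref 4 -> FAULT, evict 3, frames=[5,4]
At step 9: evicted page 3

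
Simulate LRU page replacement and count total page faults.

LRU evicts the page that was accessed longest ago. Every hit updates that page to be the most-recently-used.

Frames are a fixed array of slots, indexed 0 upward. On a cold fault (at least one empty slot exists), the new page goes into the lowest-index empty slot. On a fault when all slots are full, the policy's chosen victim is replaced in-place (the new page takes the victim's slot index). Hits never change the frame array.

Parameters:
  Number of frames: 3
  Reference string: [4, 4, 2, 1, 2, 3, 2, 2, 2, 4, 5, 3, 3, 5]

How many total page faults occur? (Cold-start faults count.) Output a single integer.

Step 0: ref 4 → FAULT, frames=[4,-,-]
Step 1: ref 4 → HIT, frames=[4,-,-]
Step 2: ref 2 → FAULT, frames=[4,2,-]
Step 3: ref 1 → FAULT, frames=[4,2,1]
Step 4: ref 2 → HIT, frames=[4,2,1]
Step 5: ref 3 → FAULT (evict 4), frames=[3,2,1]
Step 6: ref 2 → HIT, frames=[3,2,1]
Step 7: ref 2 → HIT, frames=[3,2,1]
Step 8: ref 2 → HIT, frames=[3,2,1]
Step 9: ref 4 → FAULT (evict 1), frames=[3,2,4]
Step 10: ref 5 → FAULT (evict 3), frames=[5,2,4]
Step 11: ref 3 → FAULT (evict 2), frames=[5,3,4]
Step 12: ref 3 → HIT, frames=[5,3,4]
Step 13: ref 5 → HIT, frames=[5,3,4]
Total faults: 7

Answer: 7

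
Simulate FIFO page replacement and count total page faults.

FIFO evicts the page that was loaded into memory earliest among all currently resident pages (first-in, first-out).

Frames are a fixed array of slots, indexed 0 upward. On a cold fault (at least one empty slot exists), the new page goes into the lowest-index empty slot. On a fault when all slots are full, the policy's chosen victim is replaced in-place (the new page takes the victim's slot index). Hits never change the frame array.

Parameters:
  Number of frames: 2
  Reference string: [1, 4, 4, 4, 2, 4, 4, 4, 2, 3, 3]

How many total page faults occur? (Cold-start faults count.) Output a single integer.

Step 0: ref 1 → FAULT, frames=[1,-]
Step 1: ref 4 → FAULT, frames=[1,4]
Step 2: ref 4 → HIT, frames=[1,4]
Step 3: ref 4 → HIT, frames=[1,4]
Step 4: ref 2 → FAULT (evict 1), frames=[2,4]
Step 5: ref 4 → HIT, frames=[2,4]
Step 6: ref 4 → HIT, frames=[2,4]
Step 7: ref 4 → HIT, frames=[2,4]
Step 8: ref 2 → HIT, frames=[2,4]
Step 9: ref 3 → FAULT (evict 4), frames=[2,3]
Step 10: ref 3 → HIT, frames=[2,3]
Total faults: 4

Answer: 4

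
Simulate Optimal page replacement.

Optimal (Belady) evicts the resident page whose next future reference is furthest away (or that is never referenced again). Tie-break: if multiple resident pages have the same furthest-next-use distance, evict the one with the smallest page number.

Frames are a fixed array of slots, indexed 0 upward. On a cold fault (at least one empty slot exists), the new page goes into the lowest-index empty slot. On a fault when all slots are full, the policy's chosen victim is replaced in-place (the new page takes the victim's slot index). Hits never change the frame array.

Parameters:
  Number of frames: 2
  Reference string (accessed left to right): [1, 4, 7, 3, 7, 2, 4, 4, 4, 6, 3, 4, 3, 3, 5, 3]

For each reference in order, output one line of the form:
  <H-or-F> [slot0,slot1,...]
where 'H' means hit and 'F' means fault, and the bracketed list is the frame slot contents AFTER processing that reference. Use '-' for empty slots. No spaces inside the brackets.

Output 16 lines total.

F [1,-]
F [1,4]
F [7,4]
F [7,3]
H [7,3]
F [2,3]
F [4,3]
H [4,3]
H [4,3]
F [6,3]
H [6,3]
F [4,3]
H [4,3]
H [4,3]
F [5,3]
H [5,3]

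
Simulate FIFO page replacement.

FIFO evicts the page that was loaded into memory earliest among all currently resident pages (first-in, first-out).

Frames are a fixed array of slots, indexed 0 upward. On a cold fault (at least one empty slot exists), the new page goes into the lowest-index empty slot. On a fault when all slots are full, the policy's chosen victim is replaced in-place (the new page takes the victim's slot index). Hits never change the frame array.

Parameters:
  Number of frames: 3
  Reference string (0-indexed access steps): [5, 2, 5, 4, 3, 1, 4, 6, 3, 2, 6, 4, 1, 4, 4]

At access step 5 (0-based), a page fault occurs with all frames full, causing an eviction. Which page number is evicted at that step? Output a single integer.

Step 0: ref 5 -> FAULT, frames=[5,-,-]
Step 1: ref 2 -> FAULT, frames=[5,2,-]
Step 2: ref 5 -> HIT, frames=[5,2,-]
Step 3: ref 4 -> FAULT, frames=[5,2,4]
Step 4: ref 3 -> FAULT, evict 5, frames=[3,2,4]
Step 5: ref 1 -> FAULT, evict 2, frames=[3,1,4]
At step 5: evicted page 2

Answer: 2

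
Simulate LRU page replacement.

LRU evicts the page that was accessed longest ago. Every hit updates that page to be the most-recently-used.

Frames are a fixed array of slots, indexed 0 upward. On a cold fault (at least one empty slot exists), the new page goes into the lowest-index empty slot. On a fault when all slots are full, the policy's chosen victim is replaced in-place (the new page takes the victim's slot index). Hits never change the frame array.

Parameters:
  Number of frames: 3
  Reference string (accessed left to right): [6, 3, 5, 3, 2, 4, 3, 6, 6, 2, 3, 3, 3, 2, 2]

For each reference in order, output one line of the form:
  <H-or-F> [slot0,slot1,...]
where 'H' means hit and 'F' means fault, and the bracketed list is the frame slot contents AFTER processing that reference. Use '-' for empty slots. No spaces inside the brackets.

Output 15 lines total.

F [6,-,-]
F [6,3,-]
F [6,3,5]
H [6,3,5]
F [2,3,5]
F [2,3,4]
H [2,3,4]
F [6,3,4]
H [6,3,4]
F [6,3,2]
H [6,3,2]
H [6,3,2]
H [6,3,2]
H [6,3,2]
H [6,3,2]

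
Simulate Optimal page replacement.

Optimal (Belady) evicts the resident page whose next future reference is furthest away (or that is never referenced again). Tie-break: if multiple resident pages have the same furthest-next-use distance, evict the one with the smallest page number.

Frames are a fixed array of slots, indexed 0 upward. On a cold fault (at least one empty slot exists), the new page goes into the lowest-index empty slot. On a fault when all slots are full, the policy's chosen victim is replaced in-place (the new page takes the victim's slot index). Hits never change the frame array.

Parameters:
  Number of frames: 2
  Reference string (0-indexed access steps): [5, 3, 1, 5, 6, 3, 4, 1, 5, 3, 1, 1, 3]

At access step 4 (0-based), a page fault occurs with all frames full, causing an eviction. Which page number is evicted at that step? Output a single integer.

Answer: 5

Derivation:
Step 0: ref 5 -> FAULT, frames=[5,-]
Step 1: ref 3 -> FAULT, frames=[5,3]
Step 2: ref 1 -> FAULT, evict 3, frames=[5,1]
Step 3: ref 5 -> HIT, frames=[5,1]
Step 4: ref 6 -> FAULT, evict 5, frames=[6,1]
At step 4: evicted page 5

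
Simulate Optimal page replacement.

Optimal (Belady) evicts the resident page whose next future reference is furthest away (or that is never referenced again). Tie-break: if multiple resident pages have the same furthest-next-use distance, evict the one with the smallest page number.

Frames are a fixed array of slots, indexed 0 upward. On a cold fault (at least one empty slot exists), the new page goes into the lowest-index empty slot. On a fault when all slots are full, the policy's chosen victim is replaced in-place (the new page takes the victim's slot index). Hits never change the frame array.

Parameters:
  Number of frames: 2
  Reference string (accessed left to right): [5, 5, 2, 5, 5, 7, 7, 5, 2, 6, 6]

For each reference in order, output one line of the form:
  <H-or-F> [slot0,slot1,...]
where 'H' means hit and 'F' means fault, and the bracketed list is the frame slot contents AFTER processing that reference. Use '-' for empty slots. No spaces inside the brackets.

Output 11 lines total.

F [5,-]
H [5,-]
F [5,2]
H [5,2]
H [5,2]
F [5,7]
H [5,7]
H [5,7]
F [2,7]
F [6,7]
H [6,7]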